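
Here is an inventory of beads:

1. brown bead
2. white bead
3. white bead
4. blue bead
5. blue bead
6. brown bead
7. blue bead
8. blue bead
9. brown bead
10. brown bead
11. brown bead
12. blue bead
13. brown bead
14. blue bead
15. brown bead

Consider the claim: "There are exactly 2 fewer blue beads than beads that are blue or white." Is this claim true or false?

There are 6 blue beads.
There are 8 beads that are blue or white.
The claim requires 8 − 6 (= 2) to equal 2, which holds.

True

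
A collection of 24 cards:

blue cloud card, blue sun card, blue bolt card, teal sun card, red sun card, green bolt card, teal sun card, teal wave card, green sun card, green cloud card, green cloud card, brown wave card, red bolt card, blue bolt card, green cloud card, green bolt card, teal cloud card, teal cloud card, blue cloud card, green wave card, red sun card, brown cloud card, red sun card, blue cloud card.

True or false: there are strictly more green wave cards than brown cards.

There is 1 green wave card.
There are 2 brown cards.
The claim requires 1 > 2, which does not hold.

False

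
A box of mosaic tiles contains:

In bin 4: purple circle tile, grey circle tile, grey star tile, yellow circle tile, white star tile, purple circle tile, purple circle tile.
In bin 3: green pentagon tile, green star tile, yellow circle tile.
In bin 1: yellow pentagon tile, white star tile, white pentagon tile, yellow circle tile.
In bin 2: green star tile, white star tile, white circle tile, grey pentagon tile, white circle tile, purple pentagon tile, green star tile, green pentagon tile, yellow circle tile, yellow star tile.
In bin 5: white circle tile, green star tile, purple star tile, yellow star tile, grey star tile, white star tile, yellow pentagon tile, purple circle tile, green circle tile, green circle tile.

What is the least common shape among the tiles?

pentagon

Counts by shape: circle 14, star 13, pentagon 7.
The minimum is 7, held uniquely by pentagon.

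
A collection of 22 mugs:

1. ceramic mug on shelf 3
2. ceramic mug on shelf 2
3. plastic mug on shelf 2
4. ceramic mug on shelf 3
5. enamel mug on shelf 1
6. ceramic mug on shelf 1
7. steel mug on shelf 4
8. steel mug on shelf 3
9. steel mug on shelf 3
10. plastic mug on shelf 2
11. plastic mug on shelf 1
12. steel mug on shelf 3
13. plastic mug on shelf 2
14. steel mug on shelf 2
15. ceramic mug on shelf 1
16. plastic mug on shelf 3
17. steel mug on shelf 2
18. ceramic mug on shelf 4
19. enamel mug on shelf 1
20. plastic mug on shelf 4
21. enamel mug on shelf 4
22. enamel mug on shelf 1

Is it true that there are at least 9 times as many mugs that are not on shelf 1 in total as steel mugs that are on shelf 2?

mugs that are not on shelf 1: 16.
steel mugs on shelf 2: 2.
The claim requires 16 ≥ 9 × 2 = 18, which does not hold.

False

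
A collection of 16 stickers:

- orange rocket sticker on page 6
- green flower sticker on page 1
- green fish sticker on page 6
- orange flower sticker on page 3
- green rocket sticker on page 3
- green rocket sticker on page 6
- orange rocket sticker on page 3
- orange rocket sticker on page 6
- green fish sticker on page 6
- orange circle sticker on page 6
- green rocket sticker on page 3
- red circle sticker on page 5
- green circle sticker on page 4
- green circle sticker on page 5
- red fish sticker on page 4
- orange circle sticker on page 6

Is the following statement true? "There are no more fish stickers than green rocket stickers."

fish stickers: 3.
green rocket stickers: 3.
The claim requires 3 ≤ 3, which holds.

True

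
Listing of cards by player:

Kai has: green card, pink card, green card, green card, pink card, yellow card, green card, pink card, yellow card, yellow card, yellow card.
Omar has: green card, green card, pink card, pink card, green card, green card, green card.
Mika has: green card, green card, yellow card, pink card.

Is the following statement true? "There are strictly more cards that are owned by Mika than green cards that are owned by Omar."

cards owned by Mika: 4.
green cards owned by Omar: 5.
The claim requires 4 > 5, which does not hold.

False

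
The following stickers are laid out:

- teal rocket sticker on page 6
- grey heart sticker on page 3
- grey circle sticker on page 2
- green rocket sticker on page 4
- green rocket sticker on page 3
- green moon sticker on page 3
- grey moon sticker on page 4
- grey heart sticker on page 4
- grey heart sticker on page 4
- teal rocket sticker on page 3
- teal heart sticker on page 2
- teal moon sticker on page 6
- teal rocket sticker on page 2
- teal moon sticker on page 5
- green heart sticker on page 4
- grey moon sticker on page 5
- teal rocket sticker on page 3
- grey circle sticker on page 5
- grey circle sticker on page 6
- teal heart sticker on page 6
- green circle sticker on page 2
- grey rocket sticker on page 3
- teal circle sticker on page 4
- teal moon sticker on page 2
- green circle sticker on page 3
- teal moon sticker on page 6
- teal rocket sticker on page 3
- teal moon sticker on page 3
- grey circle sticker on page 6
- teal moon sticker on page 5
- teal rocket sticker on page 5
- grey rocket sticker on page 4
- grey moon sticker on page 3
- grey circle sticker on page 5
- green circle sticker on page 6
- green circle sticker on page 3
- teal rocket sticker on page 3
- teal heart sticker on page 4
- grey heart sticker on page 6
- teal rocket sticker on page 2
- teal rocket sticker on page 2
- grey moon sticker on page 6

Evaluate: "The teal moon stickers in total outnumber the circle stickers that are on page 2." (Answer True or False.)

teal moon stickers: 6.
circle stickers on page 2: 2.
The claim requires 6 > 2, which holds.

True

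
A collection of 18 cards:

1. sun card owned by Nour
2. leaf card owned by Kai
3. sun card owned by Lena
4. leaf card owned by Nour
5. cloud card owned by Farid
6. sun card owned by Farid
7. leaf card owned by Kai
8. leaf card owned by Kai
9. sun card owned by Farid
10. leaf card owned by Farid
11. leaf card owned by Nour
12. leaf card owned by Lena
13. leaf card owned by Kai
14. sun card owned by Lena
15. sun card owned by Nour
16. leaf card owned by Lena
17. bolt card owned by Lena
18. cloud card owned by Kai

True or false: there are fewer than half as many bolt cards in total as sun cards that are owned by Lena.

bolt cards: 1.
sun cards owned by Lena: 2.
The claim requires 2 × 1 = 2 < 2, which does not hold.

False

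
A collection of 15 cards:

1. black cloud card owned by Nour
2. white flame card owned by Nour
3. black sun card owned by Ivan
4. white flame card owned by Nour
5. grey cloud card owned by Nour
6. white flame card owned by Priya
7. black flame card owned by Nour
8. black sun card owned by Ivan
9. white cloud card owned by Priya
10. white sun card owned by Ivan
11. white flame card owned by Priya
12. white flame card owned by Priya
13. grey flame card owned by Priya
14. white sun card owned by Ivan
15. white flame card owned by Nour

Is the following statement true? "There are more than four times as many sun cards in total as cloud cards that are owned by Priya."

False

sun cards: 4.
cloud cards owned by Priya: 1.
The claim requires 4 > 4 × 1 = 4, which does not hold.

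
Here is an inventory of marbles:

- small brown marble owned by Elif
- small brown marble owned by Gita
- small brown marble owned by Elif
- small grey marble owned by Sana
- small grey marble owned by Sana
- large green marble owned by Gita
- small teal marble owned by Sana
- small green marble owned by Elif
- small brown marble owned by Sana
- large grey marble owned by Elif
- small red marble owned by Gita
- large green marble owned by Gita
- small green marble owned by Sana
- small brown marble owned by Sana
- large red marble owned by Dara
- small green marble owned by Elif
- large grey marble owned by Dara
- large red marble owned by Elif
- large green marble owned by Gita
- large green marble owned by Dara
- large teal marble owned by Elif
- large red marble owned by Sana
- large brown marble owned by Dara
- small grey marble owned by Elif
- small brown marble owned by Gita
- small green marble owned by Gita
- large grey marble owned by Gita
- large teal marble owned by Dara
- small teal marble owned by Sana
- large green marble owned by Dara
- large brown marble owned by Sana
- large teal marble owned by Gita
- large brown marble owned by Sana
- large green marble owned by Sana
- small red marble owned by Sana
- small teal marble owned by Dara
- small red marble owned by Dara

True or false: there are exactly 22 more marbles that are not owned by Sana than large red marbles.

|marbles that are not owned by Sana| = 25.
|large red marbles| = 3.
The claim requires 25 − 3 (= 22) to equal 22, which holds.

True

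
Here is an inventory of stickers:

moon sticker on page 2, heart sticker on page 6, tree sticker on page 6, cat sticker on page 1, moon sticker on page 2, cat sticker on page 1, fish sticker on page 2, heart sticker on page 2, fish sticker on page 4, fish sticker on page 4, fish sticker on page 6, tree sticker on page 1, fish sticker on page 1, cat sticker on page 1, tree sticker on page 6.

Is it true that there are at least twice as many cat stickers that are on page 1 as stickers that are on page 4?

cat stickers on page 1: 3.
stickers on page 4: 2.
The claim requires 3 ≥ 2 × 2 = 4, which does not hold.

False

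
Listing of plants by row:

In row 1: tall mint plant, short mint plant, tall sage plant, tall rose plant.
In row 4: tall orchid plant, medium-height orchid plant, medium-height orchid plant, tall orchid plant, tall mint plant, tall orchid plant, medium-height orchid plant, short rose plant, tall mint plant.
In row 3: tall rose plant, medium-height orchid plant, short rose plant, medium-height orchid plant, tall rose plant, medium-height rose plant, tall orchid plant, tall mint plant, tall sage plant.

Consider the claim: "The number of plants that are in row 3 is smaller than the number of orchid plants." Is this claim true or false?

False

|plants in row 3| = 9.
|orchid plants| = 9.
The claim requires 9 < 9, which does not hold.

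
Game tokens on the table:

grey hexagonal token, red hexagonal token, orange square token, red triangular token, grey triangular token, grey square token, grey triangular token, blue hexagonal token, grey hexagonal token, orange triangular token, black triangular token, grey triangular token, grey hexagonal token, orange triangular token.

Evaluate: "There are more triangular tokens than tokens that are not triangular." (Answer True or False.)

False

There are 7 triangular tokens.
There are 7 tokens that are not triangular.
The claim requires 7 > 7, which does not hold.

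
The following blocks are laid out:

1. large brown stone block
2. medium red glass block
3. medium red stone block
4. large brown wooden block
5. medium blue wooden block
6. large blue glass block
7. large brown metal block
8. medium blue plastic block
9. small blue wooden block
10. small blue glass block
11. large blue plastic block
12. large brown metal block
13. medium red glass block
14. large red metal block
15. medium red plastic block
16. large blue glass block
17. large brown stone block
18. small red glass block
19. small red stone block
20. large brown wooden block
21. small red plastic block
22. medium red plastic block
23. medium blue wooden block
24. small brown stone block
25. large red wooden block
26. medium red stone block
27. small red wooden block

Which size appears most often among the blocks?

large

Counts by size: large 11, medium 9, small 7.
The maximum is 11, held uniquely by large.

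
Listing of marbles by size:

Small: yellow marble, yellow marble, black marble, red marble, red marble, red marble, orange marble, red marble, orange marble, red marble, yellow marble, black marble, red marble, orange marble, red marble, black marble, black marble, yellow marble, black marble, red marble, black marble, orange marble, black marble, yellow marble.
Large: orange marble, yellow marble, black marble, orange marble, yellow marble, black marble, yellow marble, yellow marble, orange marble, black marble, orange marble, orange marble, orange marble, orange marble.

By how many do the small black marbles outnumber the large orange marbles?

0

small black marbles: 7.
large orange marbles: 7.
7 − 7 = 0.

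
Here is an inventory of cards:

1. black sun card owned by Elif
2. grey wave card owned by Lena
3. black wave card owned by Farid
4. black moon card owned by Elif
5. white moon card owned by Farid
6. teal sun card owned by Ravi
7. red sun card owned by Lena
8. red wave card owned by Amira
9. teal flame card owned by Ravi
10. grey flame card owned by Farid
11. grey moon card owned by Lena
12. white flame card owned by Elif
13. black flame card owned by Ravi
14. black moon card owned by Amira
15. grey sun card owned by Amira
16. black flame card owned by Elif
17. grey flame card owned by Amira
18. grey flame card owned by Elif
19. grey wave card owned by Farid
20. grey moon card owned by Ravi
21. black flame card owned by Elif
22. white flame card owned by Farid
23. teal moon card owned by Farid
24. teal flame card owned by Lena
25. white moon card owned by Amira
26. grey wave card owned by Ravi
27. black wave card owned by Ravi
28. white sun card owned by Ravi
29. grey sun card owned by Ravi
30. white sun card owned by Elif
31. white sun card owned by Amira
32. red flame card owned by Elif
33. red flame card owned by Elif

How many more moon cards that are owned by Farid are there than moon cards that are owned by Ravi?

moon cards owned by Farid: 2.
moon cards owned by Ravi: 1.
2 − 1 = 1.

1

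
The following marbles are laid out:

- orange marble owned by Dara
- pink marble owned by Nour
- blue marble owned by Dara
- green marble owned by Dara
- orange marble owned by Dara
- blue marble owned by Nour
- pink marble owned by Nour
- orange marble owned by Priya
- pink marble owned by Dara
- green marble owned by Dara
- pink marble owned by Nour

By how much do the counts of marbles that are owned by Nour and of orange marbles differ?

marbles owned by Nour: 4. orange marbles: 3.
|4 − 3| = 4 − 3 = 1.

1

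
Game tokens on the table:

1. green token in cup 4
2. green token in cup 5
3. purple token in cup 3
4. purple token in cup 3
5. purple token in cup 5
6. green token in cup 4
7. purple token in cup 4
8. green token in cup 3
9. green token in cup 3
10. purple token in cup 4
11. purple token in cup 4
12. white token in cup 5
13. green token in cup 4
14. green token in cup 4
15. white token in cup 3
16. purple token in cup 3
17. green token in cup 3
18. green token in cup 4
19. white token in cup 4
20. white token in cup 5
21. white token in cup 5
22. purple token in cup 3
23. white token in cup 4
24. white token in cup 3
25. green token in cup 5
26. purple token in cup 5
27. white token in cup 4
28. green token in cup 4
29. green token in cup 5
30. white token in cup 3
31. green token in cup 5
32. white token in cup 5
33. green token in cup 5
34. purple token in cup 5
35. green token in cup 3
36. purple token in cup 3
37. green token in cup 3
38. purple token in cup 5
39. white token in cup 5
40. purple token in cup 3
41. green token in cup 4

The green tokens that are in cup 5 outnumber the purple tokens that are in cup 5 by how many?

green tokens in cup 5: 5.
purple tokens in cup 5: 4.
5 − 4 = 1.

1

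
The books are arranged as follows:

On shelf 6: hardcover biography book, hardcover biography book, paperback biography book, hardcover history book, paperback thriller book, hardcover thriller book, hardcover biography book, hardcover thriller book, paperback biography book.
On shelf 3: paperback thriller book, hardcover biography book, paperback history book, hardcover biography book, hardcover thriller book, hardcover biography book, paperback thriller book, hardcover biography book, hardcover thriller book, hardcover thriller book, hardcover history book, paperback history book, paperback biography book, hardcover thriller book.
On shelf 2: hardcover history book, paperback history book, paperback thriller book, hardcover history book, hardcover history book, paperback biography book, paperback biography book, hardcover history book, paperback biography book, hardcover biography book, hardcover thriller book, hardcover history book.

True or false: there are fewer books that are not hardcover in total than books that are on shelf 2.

False

There are 13 books that are not hardcover.
There are 12 books on shelf 2.
The claim requires 13 < 12, which does not hold.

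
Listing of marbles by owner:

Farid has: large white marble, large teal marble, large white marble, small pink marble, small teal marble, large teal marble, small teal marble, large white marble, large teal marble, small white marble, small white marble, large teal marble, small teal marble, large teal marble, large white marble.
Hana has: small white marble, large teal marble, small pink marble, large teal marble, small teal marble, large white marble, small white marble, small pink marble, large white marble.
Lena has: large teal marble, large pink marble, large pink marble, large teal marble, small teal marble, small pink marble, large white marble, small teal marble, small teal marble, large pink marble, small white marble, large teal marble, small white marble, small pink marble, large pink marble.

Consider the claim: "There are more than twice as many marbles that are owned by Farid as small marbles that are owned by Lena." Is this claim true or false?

Count of marbles owned by Farid: 15.
Count of small marbles owned by Lena: 7.
The claim requires 15 > 2 × 7 = 14, which holds.

True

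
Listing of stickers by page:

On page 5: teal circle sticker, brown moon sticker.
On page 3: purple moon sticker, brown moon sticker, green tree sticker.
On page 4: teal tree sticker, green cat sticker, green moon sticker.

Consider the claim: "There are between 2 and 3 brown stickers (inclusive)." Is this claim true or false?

|brown stickers| = 2.
The claim requires 2 ≤ 2 ≤ 3, which holds.

True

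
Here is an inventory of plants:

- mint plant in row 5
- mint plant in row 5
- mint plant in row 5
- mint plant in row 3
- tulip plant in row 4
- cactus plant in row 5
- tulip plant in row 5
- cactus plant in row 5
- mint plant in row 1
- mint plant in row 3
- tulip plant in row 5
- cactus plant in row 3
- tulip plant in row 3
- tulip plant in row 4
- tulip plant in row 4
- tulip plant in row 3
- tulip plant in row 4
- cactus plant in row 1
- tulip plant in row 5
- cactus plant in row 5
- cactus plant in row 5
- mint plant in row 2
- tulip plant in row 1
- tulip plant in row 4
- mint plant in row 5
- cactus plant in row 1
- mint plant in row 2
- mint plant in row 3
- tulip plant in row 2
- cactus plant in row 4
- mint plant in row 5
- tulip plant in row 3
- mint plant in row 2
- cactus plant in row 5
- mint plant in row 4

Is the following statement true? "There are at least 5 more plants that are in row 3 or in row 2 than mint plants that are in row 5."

True

There are 11 plants in row 3 or in row 2.
There are 5 mint plants in row 5.
The claim requires 11 − 5 = 6 ≥ 5, which holds.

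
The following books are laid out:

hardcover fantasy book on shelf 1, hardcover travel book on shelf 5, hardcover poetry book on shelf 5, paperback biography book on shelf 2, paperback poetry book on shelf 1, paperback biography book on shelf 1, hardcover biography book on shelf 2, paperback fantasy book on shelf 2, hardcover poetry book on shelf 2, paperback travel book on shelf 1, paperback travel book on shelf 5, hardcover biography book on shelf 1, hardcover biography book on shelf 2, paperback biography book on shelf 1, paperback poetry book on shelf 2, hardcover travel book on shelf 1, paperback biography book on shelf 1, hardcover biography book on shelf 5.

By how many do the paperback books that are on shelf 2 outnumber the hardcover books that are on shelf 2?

0

paperback books on shelf 2: 3.
hardcover books on shelf 2: 3.
3 − 3 = 0.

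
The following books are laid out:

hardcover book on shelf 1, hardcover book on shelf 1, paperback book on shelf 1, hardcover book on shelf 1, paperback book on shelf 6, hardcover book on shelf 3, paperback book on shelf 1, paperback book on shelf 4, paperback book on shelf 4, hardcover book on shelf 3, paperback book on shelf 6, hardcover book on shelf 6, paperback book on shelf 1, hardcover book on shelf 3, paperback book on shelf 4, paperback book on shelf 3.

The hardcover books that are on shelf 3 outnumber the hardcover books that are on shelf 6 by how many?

2

hardcover books on shelf 3: 3.
hardcover books on shelf 6: 1.
3 − 1 = 2.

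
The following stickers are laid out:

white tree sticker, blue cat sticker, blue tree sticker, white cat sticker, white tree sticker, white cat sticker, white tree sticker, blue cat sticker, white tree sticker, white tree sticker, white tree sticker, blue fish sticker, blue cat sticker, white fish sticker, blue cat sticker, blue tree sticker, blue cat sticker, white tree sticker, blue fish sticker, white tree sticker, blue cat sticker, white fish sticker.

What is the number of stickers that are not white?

Total stickers: 22; with the excluded value: 12; remaining 22 − 12 = 10.

10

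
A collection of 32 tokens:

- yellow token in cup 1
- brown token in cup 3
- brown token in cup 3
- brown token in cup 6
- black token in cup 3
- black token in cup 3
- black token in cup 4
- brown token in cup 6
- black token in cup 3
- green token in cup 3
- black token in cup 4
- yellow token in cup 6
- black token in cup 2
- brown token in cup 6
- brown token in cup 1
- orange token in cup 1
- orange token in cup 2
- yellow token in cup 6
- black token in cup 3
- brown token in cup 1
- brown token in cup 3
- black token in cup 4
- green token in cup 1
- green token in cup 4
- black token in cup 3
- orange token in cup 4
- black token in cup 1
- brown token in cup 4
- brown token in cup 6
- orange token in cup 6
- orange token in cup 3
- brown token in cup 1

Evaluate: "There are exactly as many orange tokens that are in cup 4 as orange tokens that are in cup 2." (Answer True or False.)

True

|orange tokens in cup 4| = 1.
|orange tokens in cup 2| = 1.
The claim requires 1 = 1, which holds.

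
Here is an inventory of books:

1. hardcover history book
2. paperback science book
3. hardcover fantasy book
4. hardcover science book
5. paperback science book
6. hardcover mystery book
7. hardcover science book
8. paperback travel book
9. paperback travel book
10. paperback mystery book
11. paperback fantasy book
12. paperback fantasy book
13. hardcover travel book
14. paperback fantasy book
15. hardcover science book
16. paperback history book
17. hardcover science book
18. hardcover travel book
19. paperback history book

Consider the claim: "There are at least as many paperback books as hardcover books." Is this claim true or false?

paperback books: 10.
hardcover books: 9.
The claim requires 10 ≥ 9, which holds.

True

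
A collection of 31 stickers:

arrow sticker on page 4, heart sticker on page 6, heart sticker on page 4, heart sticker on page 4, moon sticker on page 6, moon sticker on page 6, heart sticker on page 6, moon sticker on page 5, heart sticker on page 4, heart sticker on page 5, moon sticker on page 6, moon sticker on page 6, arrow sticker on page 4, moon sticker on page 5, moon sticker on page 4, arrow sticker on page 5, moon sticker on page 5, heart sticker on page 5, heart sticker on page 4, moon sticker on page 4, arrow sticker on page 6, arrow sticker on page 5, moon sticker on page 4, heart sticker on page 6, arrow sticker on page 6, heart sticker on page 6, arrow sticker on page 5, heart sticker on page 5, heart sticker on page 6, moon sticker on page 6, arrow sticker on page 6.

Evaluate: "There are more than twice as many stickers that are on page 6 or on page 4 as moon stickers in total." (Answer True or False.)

|stickers on page 6 or on page 4| = 22.
|moon stickers| = 11.
The claim requires 22 > 2 × 11 = 22, which does not hold.

False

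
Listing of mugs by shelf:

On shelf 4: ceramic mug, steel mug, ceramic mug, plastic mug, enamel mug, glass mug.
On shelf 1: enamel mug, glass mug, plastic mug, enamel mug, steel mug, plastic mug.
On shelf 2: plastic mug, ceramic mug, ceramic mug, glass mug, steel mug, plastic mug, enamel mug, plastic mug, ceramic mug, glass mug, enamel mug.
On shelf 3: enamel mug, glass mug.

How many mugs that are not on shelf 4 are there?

Total mugs: 25; with the excluded value: 6; remaining 25 − 6 = 19.

19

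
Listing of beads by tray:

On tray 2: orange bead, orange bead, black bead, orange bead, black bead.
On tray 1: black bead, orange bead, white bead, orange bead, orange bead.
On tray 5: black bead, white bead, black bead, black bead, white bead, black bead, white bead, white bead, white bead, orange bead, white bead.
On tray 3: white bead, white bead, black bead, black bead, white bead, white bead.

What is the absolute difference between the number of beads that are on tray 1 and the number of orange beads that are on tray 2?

beads on tray 1: 5. orange beads on tray 2: 3.
|5 − 3| = 5 − 3 = 2.

2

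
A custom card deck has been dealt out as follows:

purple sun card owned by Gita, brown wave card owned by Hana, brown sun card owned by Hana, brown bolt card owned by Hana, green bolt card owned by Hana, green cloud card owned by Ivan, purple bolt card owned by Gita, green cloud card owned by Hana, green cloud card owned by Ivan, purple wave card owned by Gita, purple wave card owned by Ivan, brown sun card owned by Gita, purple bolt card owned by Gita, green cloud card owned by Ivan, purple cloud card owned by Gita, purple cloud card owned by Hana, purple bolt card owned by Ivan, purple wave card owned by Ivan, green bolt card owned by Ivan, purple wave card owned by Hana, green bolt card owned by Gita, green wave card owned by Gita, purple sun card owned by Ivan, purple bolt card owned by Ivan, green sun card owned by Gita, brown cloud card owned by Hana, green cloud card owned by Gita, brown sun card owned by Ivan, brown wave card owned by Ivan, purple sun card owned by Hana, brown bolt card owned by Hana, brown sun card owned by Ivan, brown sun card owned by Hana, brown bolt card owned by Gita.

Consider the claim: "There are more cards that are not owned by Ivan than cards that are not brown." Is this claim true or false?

Count of cards that are not owned by Ivan: 22.
There are 23 cards that are not brown.
The claim requires 22 > 23, which does not hold.

False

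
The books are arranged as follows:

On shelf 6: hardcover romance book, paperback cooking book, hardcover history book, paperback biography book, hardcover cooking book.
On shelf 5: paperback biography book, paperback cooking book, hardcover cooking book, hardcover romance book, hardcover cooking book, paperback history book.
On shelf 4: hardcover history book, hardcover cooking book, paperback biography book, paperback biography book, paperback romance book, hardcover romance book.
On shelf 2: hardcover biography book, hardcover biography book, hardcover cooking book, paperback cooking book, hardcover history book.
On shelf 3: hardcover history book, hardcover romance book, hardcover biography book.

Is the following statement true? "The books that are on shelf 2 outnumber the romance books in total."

books on shelf 2: 5.
romance books: 5.
The claim requires 5 > 5, which does not hold.

False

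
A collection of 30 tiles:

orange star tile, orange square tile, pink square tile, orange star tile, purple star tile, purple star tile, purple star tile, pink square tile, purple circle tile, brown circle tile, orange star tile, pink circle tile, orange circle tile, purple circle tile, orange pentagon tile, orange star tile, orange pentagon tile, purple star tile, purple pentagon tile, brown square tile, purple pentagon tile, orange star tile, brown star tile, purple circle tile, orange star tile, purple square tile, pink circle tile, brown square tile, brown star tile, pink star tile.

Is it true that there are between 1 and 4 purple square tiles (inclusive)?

There is 1 purple square tile.
The claim requires 1 ≤ 1 ≤ 4, which holds.

True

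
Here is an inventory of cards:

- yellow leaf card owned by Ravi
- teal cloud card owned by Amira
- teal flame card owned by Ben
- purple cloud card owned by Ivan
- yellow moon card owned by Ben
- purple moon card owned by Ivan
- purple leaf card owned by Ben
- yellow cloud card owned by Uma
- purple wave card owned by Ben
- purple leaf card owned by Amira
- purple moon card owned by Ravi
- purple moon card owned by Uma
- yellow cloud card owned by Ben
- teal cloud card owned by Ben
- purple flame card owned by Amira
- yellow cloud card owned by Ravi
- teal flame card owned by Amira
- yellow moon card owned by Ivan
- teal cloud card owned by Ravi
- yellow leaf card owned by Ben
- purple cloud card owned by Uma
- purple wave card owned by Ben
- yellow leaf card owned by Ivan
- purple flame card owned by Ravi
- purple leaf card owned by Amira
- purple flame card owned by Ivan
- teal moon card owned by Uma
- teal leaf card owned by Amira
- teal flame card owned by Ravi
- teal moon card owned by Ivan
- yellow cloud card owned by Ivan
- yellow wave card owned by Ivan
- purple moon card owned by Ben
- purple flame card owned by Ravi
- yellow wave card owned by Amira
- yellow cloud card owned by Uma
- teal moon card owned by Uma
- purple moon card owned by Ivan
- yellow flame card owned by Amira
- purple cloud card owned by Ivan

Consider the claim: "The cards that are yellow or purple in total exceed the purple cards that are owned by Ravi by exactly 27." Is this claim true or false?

cards that are yellow or purple: 30.
purple cards owned by Ravi: 3.
The claim requires 30 − 3 (= 27) to equal 27, which holds.

True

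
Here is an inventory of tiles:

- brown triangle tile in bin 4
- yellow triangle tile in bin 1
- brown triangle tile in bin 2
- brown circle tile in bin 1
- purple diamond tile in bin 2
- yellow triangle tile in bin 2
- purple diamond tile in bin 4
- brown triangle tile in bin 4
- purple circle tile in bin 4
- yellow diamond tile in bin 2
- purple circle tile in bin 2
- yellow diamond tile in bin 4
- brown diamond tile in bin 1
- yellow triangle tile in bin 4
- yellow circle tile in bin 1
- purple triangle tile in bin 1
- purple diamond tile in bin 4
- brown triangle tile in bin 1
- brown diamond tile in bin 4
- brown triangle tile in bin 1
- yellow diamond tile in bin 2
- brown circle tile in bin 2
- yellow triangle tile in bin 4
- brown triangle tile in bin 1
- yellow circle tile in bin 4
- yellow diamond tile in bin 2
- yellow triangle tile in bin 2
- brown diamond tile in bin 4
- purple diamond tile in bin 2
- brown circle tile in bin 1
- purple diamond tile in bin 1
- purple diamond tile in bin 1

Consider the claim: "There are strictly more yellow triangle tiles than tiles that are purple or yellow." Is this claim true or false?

False

|yellow triangle tiles| = 5.
|tiles that are purple or yellow| = 20.
The claim requires 5 > 20, which does not hold.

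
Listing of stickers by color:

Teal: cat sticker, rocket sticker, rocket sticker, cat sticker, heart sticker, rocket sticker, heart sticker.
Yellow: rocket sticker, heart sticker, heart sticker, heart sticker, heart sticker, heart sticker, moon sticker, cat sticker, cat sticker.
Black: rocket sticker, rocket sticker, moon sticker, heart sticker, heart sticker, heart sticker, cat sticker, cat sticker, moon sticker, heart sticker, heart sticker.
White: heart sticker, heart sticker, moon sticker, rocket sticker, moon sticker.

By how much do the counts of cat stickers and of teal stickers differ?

cat stickers: 6. teal stickers: 7.
|6 − 7| = 7 − 6 = 1.

1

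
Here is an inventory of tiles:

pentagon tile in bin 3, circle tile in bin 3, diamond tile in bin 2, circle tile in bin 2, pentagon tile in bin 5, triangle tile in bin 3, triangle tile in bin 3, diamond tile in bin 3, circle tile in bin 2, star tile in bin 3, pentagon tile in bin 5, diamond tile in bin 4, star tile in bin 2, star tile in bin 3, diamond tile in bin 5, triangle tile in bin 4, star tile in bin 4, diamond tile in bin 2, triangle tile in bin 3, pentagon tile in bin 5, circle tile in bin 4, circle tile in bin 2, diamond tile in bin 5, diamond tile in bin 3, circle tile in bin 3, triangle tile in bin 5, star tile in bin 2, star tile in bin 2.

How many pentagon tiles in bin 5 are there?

3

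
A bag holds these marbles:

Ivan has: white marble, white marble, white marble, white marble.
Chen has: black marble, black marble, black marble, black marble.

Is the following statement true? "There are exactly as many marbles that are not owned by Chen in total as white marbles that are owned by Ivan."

Count of marbles that are not owned by Chen: 4.
Count of white marbles owned by Ivan: 4.
The claim requires 4 = 4, which holds.

True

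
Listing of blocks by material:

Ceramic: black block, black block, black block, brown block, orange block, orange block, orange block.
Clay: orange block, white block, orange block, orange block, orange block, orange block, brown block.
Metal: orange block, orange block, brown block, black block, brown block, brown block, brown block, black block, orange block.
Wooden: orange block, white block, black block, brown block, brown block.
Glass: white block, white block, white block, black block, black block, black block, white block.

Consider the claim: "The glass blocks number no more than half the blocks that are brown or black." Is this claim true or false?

True

There are 7 glass blocks.
There are 17 blocks that are brown or black.
The claim requires 2 × 7 = 14 ≤ 17, which holds.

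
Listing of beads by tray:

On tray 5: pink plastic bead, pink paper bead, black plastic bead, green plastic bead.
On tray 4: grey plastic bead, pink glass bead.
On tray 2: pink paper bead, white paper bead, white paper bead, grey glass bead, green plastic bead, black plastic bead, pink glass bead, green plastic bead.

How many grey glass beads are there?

1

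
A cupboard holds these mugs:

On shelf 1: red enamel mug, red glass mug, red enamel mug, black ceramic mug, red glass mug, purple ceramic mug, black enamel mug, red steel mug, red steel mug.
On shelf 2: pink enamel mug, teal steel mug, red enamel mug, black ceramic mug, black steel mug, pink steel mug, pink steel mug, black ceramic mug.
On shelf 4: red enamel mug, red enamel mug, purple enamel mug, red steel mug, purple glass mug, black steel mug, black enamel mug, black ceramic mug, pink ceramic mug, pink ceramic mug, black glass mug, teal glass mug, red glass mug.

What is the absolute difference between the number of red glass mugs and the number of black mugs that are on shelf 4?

1

red glass mugs: 3. black mugs on shelf 4: 4.
|3 − 4| = 4 − 3 = 1.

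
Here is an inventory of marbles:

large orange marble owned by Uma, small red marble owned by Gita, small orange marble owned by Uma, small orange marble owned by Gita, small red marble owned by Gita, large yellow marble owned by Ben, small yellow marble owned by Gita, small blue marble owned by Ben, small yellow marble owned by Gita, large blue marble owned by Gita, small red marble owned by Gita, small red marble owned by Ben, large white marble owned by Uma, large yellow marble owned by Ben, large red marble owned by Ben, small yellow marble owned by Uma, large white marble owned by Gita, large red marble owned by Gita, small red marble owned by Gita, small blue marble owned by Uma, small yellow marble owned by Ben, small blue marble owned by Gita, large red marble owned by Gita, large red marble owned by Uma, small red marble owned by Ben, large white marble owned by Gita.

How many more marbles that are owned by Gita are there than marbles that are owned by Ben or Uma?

marbles owned by Gita: 13.
marbles owned by Ben or Uma: 13.
13 − 13 = 0.

0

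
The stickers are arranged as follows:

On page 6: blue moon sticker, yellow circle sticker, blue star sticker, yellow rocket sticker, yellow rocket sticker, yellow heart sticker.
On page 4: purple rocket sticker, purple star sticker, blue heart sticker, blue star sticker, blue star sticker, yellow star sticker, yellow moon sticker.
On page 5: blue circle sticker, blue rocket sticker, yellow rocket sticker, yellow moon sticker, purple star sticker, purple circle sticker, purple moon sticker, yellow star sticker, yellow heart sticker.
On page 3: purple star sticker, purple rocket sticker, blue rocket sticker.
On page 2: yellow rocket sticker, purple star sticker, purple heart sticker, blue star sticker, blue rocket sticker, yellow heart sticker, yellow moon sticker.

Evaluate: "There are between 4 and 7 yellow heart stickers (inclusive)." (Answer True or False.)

False

|yellow heart stickers| = 3.
The claim requires 4 ≤ 3 ≤ 7, which does not hold.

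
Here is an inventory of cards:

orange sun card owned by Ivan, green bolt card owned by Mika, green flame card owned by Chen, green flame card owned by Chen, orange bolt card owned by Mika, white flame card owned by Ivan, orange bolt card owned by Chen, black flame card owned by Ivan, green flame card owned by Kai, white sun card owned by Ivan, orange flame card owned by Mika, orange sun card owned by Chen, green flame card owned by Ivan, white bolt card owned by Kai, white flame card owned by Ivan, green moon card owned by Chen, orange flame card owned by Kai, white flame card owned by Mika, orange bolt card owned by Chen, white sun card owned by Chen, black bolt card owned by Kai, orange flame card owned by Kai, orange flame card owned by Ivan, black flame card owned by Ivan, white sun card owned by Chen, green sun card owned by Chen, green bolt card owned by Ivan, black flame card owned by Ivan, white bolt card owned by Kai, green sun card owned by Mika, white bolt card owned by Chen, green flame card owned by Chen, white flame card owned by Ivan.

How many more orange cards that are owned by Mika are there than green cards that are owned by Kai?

orange cards owned by Mika: 2.
green cards owned by Kai: 1.
2 − 1 = 1.

1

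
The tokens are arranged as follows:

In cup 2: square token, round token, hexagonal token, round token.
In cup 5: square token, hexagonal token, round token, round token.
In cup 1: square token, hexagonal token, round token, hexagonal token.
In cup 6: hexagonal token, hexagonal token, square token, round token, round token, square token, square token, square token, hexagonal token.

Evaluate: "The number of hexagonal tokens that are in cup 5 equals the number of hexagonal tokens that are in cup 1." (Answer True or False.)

False

hexagonal tokens in cup 5: 1.
hexagonal tokens in cup 1: 2.
The claim requires 1 = 2, which does not hold.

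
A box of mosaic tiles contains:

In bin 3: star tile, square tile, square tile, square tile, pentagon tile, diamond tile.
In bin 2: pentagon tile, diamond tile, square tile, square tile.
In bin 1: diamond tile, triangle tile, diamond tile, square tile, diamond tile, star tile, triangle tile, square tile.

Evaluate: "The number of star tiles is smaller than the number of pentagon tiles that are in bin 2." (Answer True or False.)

star tiles: 2.
pentagon tiles in bin 2: 1.
The claim requires 2 < 1, which does not hold.

False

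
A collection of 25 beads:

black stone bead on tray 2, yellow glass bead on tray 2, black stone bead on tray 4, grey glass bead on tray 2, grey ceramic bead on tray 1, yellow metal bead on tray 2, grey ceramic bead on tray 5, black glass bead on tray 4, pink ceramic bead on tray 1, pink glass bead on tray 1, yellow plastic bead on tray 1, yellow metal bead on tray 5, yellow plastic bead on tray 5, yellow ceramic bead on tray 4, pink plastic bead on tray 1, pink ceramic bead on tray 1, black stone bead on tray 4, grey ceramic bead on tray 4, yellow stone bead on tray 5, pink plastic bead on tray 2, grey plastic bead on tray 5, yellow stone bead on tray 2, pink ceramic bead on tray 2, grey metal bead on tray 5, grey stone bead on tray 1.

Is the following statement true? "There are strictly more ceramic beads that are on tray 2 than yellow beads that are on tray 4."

ceramic beads on tray 2: 1.
yellow beads on tray 4: 1.
The claim requires 1 > 1, which does not hold.

False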